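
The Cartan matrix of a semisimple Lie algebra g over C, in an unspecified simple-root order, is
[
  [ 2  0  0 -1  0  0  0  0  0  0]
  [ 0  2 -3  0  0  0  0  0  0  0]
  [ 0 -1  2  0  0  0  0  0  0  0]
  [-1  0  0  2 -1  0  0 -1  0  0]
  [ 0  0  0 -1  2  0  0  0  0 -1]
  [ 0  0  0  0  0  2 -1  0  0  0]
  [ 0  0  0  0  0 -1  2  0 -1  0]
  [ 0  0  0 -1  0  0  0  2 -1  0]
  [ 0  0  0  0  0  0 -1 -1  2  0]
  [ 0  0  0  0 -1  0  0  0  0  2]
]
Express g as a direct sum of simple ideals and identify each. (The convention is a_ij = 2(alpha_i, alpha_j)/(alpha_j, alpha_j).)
The diagram associated to this matrix has two connected components: the simple roots {alpha_1, alpha_4, alpha_5, alpha_6, alpha_7, alpha_8, alpha_9, alpha_10} form a chain of 7 nodes with one extra node attached to the third node from one end (E_8), and {alpha_2, alpha_3} form two nodes joined by a triple edge (G_2). A semisimple Lie algebra decomposes uniquely as the direct sum of simple ideals, one per connected component of its Dynkin diagram, so g ≅ E_8 ⊕ G_2 (dimension 248 + 14 = 262).

E_8 ⊕ G_2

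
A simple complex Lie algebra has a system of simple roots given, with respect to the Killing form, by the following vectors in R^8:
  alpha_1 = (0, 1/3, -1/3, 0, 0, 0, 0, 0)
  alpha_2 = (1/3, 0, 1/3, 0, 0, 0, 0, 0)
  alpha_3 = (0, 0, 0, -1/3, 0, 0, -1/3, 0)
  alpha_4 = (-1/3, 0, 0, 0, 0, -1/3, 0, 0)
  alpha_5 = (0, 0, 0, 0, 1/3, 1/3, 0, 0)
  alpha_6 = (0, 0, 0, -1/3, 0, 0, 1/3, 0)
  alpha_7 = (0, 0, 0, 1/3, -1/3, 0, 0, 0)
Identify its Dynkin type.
Compute the Cartan integers a_ij = 2(alpha_i, alpha_j)/(alpha_j, alpha_j); the resulting 7x7 Cartan matrix is
[[2, -1, 0, 0, 0, 0, 0], [-1, 2, 0, -1, 0, 0, 0], [0, 0, 2, 0, 0, 0, -1], [0, -1, 0, 2, -1, 0, 0], [0, 0, 0, -1, 2, 0, -1], [0, 0, 0, 0, 0, 2, -1], [0, 0, -1, 0, -1, -1, 2]].
All simple roots have the same length, so the diagram is simply laced. The associated Dynkin diagram is a chain of 5 nodes with a fork of two nodes at one end (D_7), so the type is D_7 (the algebra so(14)).

D7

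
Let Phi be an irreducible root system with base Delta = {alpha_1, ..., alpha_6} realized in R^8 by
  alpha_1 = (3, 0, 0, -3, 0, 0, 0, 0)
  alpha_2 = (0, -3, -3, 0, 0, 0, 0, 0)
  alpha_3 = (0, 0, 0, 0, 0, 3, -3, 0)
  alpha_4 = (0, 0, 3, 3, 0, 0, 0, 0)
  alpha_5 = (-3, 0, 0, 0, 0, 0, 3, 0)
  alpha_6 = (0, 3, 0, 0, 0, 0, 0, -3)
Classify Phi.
Compute the Cartan integers a_ij = 2(alpha_i, alpha_j)/(alpha_j, alpha_j); the resulting 6x6 Cartan matrix is
[[2, 0, 0, -1, -1, 0], [0, 2, 0, -1, 0, -1], [0, 0, 2, 0, -1, 0], [-1, -1, 0, 2, 0, 0], [-1, 0, -1, 0, 2, 0], [0, -1, 0, 0, 0, 2]].
All simple roots have the same length, so the diagram is simply laced. The associated Dynkin diagram is a chain of 6 nodes with single edges (A_6), so the type is A_6 (the algebra sl(7)).

A6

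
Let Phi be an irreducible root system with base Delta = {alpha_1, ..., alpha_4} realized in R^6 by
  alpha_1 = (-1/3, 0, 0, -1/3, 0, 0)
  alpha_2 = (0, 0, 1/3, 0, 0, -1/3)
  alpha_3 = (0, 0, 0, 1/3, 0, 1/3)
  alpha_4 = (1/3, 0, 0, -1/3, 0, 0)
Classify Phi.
D4

Compute the Cartan integers a_ij = 2(alpha_i, alpha_j)/(alpha_j, alpha_j); the resulting 4x4 Cartan matrix is
[[2, 0, -1, 0], [0, 2, -1, 0], [-1, -1, 2, -1], [0, 0, -1, 2]].
All simple roots have the same length, so the diagram is simply laced. The associated Dynkin diagram is a chain of 2 nodes with a fork of two nodes at one end (D_4), so the type is D_4 (the algebra so(8)).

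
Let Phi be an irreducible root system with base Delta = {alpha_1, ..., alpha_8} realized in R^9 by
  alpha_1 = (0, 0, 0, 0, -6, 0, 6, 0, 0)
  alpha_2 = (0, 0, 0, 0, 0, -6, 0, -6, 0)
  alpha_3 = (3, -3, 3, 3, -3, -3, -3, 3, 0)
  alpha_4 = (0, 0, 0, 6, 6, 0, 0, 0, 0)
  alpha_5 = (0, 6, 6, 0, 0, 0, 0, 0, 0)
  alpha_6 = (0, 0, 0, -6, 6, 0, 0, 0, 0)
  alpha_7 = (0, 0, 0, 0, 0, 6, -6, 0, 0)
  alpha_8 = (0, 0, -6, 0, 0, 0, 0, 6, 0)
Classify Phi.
Compute the Cartan integers a_ij = 2(alpha_i, alpha_j)/(alpha_j, alpha_j); the resulting 8x8 Cartan matrix is
[[2, 0, 0, -1, 0, -1, -1, 0], [0, 2, 0, 0, 0, 0, -1, -1], [0, 0, 2, 0, 0, -1, 0, 0], [-1, 0, 0, 2, 0, 0, 0, 0], [0, 0, 0, 0, 2, 0, 0, -1], [-1, 0, -1, 0, 0, 2, 0, 0], [-1, -1, 0, 0, 0, 0, 2, 0], [0, -1, 0, 0, -1, 0, 0, 2]].
All simple roots have the same length, so the diagram is simply laced. The associated Dynkin diagram is a chain of 7 nodes with one extra node attached to the third node from one end (E_8), so the type is E_8.

E_8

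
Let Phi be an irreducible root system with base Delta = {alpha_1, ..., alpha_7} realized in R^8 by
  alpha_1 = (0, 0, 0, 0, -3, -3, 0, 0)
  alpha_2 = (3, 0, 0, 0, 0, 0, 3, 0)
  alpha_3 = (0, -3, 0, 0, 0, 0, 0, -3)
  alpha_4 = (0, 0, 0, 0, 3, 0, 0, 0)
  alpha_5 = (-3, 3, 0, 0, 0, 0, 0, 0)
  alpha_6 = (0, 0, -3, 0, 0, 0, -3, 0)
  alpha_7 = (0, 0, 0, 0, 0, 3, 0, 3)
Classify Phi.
Compute the Cartan integers a_ij = 2(alpha_i, alpha_j)/(alpha_j, alpha_j); the resulting 7x7 Cartan matrix is
[[2, 0, 0, -2, 0, 0, -1], [0, 2, 0, 0, -1, -1, 0], [0, 0, 2, 0, -1, 0, -1], [-1, 0, 0, 2, 0, 0, 0], [0, -1, -1, 0, 2, 0, 0], [0, -1, 0, 0, 0, 2, 0], [-1, 0, -1, 0, 0, 0, 2]].
The roots have two lengths (squared-length ratio 2:1); the short ones are alpha_{4}. The associated Dynkin diagram is a chain of 7 nodes with a double edge at one end; the terminal node there is the unique short simple root (B_7), so the type is B_7 (the algebra so(15)).

B_7 (so(15))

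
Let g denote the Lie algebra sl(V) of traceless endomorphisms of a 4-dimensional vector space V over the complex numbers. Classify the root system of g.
This is sl(4), which has dimension 4^2 - 1 = 15 and rank 4 - 1 = 3 (a Cartan subalgebra is the diagonal traceless matrices). In the classification of classical Lie algebras, the special linear algebra sl(n+1) has type A_n; here n = 3, so the Dynkin diagram is a chain of 3 nodes with single edges (A_3). Hence the type is A_3.

A_3 (sl(4))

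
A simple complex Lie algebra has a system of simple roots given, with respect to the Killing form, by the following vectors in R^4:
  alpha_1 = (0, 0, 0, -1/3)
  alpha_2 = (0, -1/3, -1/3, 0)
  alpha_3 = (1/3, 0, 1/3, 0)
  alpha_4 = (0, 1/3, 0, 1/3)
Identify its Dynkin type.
Compute the Cartan integers a_ij = 2(alpha_i, alpha_j)/(alpha_j, alpha_j); the resulting 4x4 Cartan matrix is
[[2, 0, 0, -1], [0, 2, -1, -1], [0, -1, 2, 0], [-2, -1, 0, 2]].
The roots have two lengths (squared-length ratio 2:1); the short ones are alpha_{1}. The associated Dynkin diagram is a chain of 4 nodes with a double edge at one end; the terminal node there is the unique short simple root (B_4), so the type is B_4 (the algebra so(9)).

type B_4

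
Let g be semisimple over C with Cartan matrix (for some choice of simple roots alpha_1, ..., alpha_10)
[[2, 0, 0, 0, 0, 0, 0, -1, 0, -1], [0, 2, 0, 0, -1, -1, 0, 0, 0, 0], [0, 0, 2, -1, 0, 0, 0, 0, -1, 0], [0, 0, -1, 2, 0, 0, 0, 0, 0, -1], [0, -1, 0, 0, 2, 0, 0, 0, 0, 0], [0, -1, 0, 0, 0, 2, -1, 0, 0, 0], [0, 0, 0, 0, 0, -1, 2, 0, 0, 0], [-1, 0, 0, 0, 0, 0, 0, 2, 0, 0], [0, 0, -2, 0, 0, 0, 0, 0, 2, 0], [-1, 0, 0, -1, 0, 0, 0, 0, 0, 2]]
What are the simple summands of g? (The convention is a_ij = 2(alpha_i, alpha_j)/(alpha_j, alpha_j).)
A_4 (sl(5)) + C_6 (sp(12))

The diagram associated to this matrix has two connected components: the simple roots {alpha_2, alpha_5, alpha_6, alpha_7} form a chain of 4 nodes with single edges (A_4), and {alpha_1, alpha_3, alpha_4, alpha_8, alpha_9, alpha_10} form a chain of 6 nodes with a double edge at one end; the terminal node there is the unique long simple root (C_6). A semisimple Lie algebra decomposes uniquely as the direct sum of simple ideals, one per connected component of its Dynkin diagram, so g ≅ A_4 ⊕ C_6 (dimension 24 + 78 = 102).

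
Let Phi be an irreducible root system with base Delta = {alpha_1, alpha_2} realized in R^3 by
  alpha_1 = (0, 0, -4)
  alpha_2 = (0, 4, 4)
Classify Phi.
Compute the Cartan integers a_ij = 2(alpha_i, alpha_j)/(alpha_j, alpha_j); the resulting 2x2 Cartan matrix is
[[2, -1], [-2, 2]].
The roots have two lengths (squared-length ratio 2:1); the short ones are alpha_{1}. The associated Dynkin diagram is a chain of 2 nodes with a double edge at one end; the terminal node there is the unique short simple root (B_2), so the type is B_2 (the algebra so(5)).

B2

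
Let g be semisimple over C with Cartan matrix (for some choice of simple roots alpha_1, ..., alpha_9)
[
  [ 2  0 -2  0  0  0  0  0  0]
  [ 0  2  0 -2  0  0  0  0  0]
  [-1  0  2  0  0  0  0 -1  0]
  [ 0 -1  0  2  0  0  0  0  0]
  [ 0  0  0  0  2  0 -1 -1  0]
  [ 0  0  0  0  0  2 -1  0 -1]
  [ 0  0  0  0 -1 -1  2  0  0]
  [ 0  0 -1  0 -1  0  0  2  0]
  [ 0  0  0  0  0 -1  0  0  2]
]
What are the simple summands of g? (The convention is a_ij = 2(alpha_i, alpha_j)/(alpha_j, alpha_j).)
B_2 + C_7

The diagram associated to this matrix has two connected components: the simple roots {alpha_2, alpha_4} form a chain of 2 nodes with a double edge at one end; the terminal node there is the unique short simple root (B_2), and {alpha_1, alpha_3, alpha_5, alpha_6, alpha_7, alpha_8, alpha_9} form a chain of 7 nodes with a double edge at one end; the terminal node there is the unique long simple root (C_7). A semisimple Lie algebra decomposes uniquely as the direct sum of simple ideals, one per connected component of its Dynkin diagram, so g ≅ B_2 ⊕ C_7 (dimension 10 + 105 = 115).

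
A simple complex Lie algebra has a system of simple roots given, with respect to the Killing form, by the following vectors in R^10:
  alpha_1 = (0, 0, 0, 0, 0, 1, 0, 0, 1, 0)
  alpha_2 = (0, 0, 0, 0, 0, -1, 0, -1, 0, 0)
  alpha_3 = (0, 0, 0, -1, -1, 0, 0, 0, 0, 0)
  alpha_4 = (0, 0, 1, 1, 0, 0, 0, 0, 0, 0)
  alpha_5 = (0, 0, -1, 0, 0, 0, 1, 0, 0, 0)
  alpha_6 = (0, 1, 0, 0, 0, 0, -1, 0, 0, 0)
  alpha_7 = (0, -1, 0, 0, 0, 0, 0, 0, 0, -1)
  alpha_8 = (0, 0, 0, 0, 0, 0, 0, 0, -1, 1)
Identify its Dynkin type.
Compute the Cartan integers a_ij = 2(alpha_i, alpha_j)/(alpha_j, alpha_j); the resulting 8x8 Cartan matrix is
[[2, -1, 0, 0, 0, 0, 0, -1], [-1, 2, 0, 0, 0, 0, 0, 0], [0, 0, 2, -1, 0, 0, 0, 0], [0, 0, -1, 2, -1, 0, 0, 0], [0, 0, 0, -1, 2, -1, 0, 0], [0, 0, 0, 0, -1, 2, -1, 0], [0, 0, 0, 0, 0, -1, 2, -1], [-1, 0, 0, 0, 0, 0, -1, 2]].
All simple roots have the same length, so the diagram is simply laced. The associated Dynkin diagram is a chain of 8 nodes with single edges (A_8), so the type is A_8 (the algebra sl(9)).

A_8 (sl(9))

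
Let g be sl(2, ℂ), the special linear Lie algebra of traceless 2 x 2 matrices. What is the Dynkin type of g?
This is sl(2), which has dimension 2^2 - 1 = 3 and rank 2 - 1 = 1 (a Cartan subalgebra is the diagonal traceless matrices). In the classification of classical Lie algebras, the special linear algebra sl(n+1) has type A_n; here n = 1, so the Dynkin diagram is a chain of 1 nodes with single edges (A_1). Hence the type is A_1.

A_1 (sl(2))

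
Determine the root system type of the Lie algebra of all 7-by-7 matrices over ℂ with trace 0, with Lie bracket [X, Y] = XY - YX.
A_6 (sl(7))

This is sl(7), which has dimension 7^2 - 1 = 48 and rank 7 - 1 = 6 (a Cartan subalgebra is the diagonal traceless matrices). In the classification of classical Lie algebras, the special linear algebra sl(n+1) has type A_n; here n = 6, so the Dynkin diagram is a chain of 6 nodes with single edges (A_6). Hence the type is A_6.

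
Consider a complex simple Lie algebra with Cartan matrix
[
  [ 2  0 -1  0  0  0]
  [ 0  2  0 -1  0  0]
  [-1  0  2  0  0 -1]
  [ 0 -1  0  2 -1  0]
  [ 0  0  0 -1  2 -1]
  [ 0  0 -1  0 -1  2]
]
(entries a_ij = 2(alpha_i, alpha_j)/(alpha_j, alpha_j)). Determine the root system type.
The matrix has rank 6 with 2's on the diagonal. Reading the off-diagonal entries as Dynkin edges (a single edge where a_ij = a_ji = -1; a double or triple edge where a_ij * a_ji = 2 or 3), the diagram is a chain of 6 nodes with single edges (A_6). One simple-root ordering that puts it in standard form is (alpha_1, alpha_3, alpha_6, alpha_5, alpha_4, alpha_2). So the algebra is type A_6, i.e. sl(7).

A6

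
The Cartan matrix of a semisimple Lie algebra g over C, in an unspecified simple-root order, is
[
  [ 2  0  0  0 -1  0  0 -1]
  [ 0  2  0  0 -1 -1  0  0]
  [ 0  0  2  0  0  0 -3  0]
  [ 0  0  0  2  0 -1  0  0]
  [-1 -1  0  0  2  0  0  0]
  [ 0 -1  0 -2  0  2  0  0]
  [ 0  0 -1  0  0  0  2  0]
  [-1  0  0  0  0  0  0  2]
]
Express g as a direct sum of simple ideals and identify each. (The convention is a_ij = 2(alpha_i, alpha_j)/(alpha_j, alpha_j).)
B_6 + G_2

The diagram associated to this matrix has two connected components: the simple roots {alpha_1, alpha_2, alpha_4, alpha_5, alpha_6, alpha_8} form a chain of 6 nodes with a double edge at one end; the terminal node there is the unique short simple root (B_6), and {alpha_3, alpha_7} form two nodes joined by a triple edge (G_2). A semisimple Lie algebra decomposes uniquely as the direct sum of simple ideals, one per connected component of its Dynkin diagram, so g ≅ B_6 ⊕ G_2 (dimension 78 + 14 = 92).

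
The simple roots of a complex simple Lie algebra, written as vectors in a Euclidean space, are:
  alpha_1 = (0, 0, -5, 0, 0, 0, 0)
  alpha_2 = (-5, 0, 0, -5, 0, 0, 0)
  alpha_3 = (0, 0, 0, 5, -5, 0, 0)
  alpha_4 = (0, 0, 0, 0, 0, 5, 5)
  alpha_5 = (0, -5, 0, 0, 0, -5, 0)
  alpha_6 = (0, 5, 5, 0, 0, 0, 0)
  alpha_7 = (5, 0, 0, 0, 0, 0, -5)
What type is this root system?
Compute the Cartan integers a_ij = 2(alpha_i, alpha_j)/(alpha_j, alpha_j); the resulting 7x7 Cartan matrix is
[[2, 0, 0, 0, 0, -1, 0], [0, 2, -1, 0, 0, 0, -1], [0, -1, 2, 0, 0, 0, 0], [0, 0, 0, 2, -1, 0, -1], [0, 0, 0, -1, 2, -1, 0], [-2, 0, 0, 0, -1, 2, 0], [0, -1, 0, -1, 0, 0, 2]].
The roots have two lengths (squared-length ratio 2:1); the short ones are alpha_{1}. The associated Dynkin diagram is a chain of 7 nodes with a double edge at one end; the terminal node there is the unique short simple root (B_7), so the type is B_7 (the algebra so(15)).

type B_7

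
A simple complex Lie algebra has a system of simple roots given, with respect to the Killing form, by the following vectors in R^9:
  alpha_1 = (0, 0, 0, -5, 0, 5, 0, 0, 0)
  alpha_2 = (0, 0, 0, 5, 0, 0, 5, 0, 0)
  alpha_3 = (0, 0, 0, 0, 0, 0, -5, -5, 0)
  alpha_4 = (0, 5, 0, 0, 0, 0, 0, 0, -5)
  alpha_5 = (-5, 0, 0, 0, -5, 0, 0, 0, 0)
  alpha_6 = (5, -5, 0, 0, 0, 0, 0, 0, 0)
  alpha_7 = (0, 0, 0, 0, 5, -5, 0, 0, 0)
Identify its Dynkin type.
A7

Compute the Cartan integers a_ij = 2(alpha_i, alpha_j)/(alpha_j, alpha_j); the resulting 7x7 Cartan matrix is
[[2, -1, 0, 0, 0, 0, -1], [-1, 2, -1, 0, 0, 0, 0], [0, -1, 2, 0, 0, 0, 0], [0, 0, 0, 2, 0, -1, 0], [0, 0, 0, 0, 2, -1, -1], [0, 0, 0, -1, -1, 2, 0], [-1, 0, 0, 0, -1, 0, 2]].
All simple roots have the same length, so the diagram is simply laced. The associated Dynkin diagram is a chain of 7 nodes with single edges (A_7), so the type is A_7 (the algebra sl(8)).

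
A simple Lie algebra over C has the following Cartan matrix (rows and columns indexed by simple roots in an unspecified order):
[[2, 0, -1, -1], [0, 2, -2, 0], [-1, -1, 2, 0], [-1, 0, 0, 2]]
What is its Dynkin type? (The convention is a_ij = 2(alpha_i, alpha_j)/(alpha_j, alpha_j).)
C_4

The matrix has rank 4 with 2's on the diagonal. Reading the off-diagonal entries as Dynkin edges (a single edge where a_ij = a_ji = -1; a double or triple edge where a_ij * a_ji = 2 or 3), the diagram is a chain of 4 nodes with a double edge at one end; the terminal node there is the unique long simple root (C_4). One simple-root ordering that puts it in standard form is (alpha_4, alpha_1, alpha_3, alpha_2). So the algebra is type C_4, i.e. sp(8).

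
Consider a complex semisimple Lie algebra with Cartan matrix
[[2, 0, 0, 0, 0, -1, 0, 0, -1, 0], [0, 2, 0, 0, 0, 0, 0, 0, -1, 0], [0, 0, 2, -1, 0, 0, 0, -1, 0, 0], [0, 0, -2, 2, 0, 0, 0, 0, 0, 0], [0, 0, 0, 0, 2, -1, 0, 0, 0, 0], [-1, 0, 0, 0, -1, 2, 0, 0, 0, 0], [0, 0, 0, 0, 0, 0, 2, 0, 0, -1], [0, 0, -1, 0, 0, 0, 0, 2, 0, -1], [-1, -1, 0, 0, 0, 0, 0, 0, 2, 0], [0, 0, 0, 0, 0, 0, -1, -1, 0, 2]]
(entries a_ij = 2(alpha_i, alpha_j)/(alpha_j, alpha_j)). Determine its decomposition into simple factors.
A_5 + C_5

The diagram associated to this matrix has two connected components: the simple roots {alpha_1, alpha_2, alpha_5, alpha_6, alpha_9} form a chain of 5 nodes with single edges (A_5), and {alpha_3, alpha_4, alpha_7, alpha_8, alpha_10} form a chain of 5 nodes with a double edge at one end; the terminal node there is the unique long simple root (C_5). A semisimple Lie algebra decomposes uniquely as the direct sum of simple ideals, one per connected component of its Dynkin diagram, so g ≅ A_5 ⊕ C_5 (dimension 35 + 55 = 90).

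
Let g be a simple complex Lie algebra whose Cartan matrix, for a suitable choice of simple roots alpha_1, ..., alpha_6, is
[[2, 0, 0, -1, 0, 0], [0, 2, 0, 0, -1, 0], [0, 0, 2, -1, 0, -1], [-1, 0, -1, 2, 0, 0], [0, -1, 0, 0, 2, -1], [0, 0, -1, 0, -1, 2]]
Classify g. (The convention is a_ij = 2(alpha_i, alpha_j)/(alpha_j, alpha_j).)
A_6

The matrix has rank 6 with 2's on the diagonal. Reading the off-diagonal entries as Dynkin edges (a single edge where a_ij = a_ji = -1; a double or triple edge where a_ij * a_ji = 2 or 3), the diagram is a chain of 6 nodes with single edges (A_6). One simple-root ordering that puts it in standard form is (alpha_1, alpha_4, alpha_3, alpha_6, alpha_5, alpha_2). So the algebra is type A_6, i.e. sl(7).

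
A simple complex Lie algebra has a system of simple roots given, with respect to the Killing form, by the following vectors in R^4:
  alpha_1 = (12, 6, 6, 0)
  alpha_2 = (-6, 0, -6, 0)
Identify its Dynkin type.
Compute the Cartan integers a_ij = 2(alpha_i, alpha_j)/(alpha_j, alpha_j); the resulting 2x2 Cartan matrix is
[[2, -3], [-1, 2]].
The roots have two lengths (squared-length ratio 3:1); the short ones are alpha_{2}. The associated Dynkin diagram is two nodes joined by a triple edge (G_2), so the type is G_2.

G2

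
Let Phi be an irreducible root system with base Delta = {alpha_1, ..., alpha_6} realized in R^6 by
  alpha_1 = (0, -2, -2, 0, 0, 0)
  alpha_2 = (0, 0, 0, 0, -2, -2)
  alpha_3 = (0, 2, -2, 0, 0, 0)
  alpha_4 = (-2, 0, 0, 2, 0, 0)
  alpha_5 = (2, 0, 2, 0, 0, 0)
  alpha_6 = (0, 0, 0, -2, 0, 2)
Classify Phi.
Compute the Cartan integers a_ij = 2(alpha_i, alpha_j)/(alpha_j, alpha_j); the resulting 6x6 Cartan matrix is
[[2, 0, 0, 0, -1, 0], [0, 2, 0, 0, 0, -1], [0, 0, 2, 0, -1, 0], [0, 0, 0, 2, -1, -1], [-1, 0, -1, -1, 2, 0], [0, -1, 0, -1, 0, 2]].
All simple roots have the same length, so the diagram is simply laced. The associated Dynkin diagram is a chain of 4 nodes with a fork of two nodes at one end (D_6), so the type is D_6 (the algebra so(12)).

D_6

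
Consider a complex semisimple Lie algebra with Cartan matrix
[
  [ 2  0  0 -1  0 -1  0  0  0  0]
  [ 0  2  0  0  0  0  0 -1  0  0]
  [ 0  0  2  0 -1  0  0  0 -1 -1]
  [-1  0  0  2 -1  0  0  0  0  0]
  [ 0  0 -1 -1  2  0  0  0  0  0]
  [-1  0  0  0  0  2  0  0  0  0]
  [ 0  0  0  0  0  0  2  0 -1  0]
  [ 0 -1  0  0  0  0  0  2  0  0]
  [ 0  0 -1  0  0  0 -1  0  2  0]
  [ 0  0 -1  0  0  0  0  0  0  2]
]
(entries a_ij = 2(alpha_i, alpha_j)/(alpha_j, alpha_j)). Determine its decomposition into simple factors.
type A_2 + type E_8

The diagram associated to this matrix has two connected components: the simple roots {alpha_2, alpha_8} form a chain of 2 nodes with single edges (A_2), and {alpha_1, alpha_3, alpha_4, alpha_5, alpha_6, alpha_7, alpha_9, alpha_10} form a chain of 7 nodes with one extra node attached to the third node from one end (E_8). A semisimple Lie algebra decomposes uniquely as the direct sum of simple ideals, one per connected component of its Dynkin diagram, so g ≅ A_2 ⊕ E_8 (dimension 8 + 248 = 256).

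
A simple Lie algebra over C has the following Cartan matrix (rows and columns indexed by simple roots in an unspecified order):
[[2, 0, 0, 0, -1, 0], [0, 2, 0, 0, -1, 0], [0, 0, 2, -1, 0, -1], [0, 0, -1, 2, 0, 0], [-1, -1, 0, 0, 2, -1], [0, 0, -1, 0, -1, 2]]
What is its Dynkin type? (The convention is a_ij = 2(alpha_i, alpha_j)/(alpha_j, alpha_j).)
type D_6

The matrix has rank 6 with 2's on the diagonal. Reading the off-diagonal entries as Dynkin edges (a single edge where a_ij = a_ji = -1; a double or triple edge where a_ij * a_ji = 2 or 3), the diagram is a chain of 4 nodes with a fork of two nodes at one end (D_6). One simple-root ordering that puts it in standard form is (alpha_4, alpha_3, alpha_6, alpha_5, alpha_1, alpha_2). So the algebra is type D_6, i.e. so(12).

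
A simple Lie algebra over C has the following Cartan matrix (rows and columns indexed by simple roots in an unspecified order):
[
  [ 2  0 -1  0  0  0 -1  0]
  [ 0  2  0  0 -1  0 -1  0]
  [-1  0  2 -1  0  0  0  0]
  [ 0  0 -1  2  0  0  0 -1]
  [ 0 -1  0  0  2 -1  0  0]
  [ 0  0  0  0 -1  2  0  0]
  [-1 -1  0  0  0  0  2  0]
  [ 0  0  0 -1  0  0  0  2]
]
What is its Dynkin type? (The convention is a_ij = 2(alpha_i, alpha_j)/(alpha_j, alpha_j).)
A8

The matrix has rank 8 with 2's on the diagonal. Reading the off-diagonal entries as Dynkin edges (a single edge where a_ij = a_ji = -1; a double or triple edge where a_ij * a_ji = 2 or 3), the diagram is a chain of 8 nodes with single edges (A_8). One simple-root ordering that puts it in standard form is (alpha_8, alpha_4, alpha_3, alpha_1, alpha_7, alpha_2, alpha_5, alpha_6). So the algebra is type A_8, i.e. sl(9).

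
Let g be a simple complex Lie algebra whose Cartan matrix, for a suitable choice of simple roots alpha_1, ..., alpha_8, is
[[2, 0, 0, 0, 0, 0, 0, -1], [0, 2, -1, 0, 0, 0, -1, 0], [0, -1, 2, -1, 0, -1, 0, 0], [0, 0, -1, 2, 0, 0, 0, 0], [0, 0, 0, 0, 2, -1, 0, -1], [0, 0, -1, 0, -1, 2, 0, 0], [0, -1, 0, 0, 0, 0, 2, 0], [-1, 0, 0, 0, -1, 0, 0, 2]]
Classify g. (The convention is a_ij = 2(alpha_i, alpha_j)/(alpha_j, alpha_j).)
E8

The matrix has rank 8 with 2's on the diagonal. Reading the off-diagonal entries as Dynkin edges (a single edge where a_ij = a_ji = -1; a double or triple edge where a_ij * a_ji = 2 or 3), the diagram is a chain of 7 nodes with one extra node attached to the third node from one end (E_8). One simple-root ordering that puts it in standard form is (alpha_7, alpha_4, alpha_2, alpha_3, alpha_6, alpha_5, alpha_8, alpha_1). So the algebra is type E_8.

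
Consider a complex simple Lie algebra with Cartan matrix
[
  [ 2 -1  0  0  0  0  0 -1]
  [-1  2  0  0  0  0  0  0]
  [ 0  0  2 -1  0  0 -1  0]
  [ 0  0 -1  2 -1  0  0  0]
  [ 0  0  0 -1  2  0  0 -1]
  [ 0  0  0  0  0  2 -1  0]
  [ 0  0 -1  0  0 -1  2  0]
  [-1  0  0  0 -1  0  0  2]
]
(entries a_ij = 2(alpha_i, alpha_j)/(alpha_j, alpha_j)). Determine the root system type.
A_8 (sl(9))

The matrix has rank 8 with 2's on the diagonal. Reading the off-diagonal entries as Dynkin edges (a single edge where a_ij = a_ji = -1; a double or triple edge where a_ij * a_ji = 2 or 3), the diagram is a chain of 8 nodes with single edges (A_8). One simple-root ordering that puts it in standard form is (alpha_2, alpha_1, alpha_8, alpha_5, alpha_4, alpha_3, alpha_7, alpha_6). So the algebra is type A_8, i.e. sl(9).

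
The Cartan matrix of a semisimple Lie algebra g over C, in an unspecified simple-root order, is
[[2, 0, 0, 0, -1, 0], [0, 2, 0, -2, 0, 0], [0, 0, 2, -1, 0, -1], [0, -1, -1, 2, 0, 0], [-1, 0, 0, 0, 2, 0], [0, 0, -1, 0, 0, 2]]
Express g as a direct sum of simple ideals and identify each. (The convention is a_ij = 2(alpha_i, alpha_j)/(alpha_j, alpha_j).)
The diagram associated to this matrix has two connected components: the simple roots {alpha_1, alpha_5} form a chain of 2 nodes with single edges (A_2), and {alpha_2, alpha_3, alpha_4, alpha_6} form a chain of 4 nodes with a double edge at one end; the terminal node there is the unique long simple root (C_4). A semisimple Lie algebra decomposes uniquely as the direct sum of simple ideals, one per connected component of its Dynkin diagram, so g ≅ A_2 ⊕ C_4 (dimension 8 + 36 = 44).

type A_2 + type C_4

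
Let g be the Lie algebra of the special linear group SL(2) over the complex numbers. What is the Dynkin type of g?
A_1 (sl(2))

This is sl(2), which has dimension 2^2 - 1 = 3 and rank 2 - 1 = 1 (a Cartan subalgebra is the diagonal traceless matrices). In the classification of classical Lie algebras, the special linear algebra sl(n+1) has type A_n; here n = 1, so the Dynkin diagram is a chain of 1 nodes with single edges (A_1). Hence the type is A_1.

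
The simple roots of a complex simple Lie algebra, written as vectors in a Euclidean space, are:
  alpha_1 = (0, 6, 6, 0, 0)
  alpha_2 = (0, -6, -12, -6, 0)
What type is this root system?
Compute the Cartan integers a_ij = 2(alpha_i, alpha_j)/(alpha_j, alpha_j); the resulting 2x2 Cartan matrix is
[[2, -1], [-3, 2]].
The roots have two lengths (squared-length ratio 3:1); the short ones are alpha_{1}. The associated Dynkin diagram is two nodes joined by a triple edge (G_2), so the type is G_2.

G2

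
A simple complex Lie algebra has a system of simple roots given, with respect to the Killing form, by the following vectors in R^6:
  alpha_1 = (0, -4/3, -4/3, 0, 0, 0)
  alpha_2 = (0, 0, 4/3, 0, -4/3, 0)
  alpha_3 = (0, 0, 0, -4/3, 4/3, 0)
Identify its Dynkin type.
A_3

Compute the Cartan integers a_ij = 2(alpha_i, alpha_j)/(alpha_j, alpha_j); the resulting 3x3 Cartan matrix is
[[2, -1, 0], [-1, 2, -1], [0, -1, 2]].
All simple roots have the same length, so the diagram is simply laced. The associated Dynkin diagram is a chain of 3 nodes with single edges (A_3), so the type is A_3 (the algebra sl(4)).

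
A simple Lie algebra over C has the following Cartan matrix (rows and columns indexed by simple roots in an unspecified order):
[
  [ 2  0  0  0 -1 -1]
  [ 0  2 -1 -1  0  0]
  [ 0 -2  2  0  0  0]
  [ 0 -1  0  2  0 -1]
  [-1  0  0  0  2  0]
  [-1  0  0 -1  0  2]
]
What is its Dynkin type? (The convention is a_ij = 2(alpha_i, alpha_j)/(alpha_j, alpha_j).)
C_6 (sp(12))

The matrix has rank 6 with 2's on the diagonal. Reading the off-diagonal entries as Dynkin edges (a single edge where a_ij = a_ji = -1; a double or triple edge where a_ij * a_ji = 2 or 3), the diagram is a chain of 6 nodes with a double edge at one end; the terminal node there is the unique long simple root (C_6). One simple-root ordering that puts it in standard form is (alpha_5, alpha_1, alpha_6, alpha_4, alpha_2, alpha_3). So the algebra is type C_6, i.e. sp(12).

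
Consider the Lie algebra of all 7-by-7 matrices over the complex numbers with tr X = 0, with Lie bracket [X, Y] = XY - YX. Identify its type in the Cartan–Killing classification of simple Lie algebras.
This is sl(7), which has dimension 7^2 - 1 = 48 and rank 7 - 1 = 6 (a Cartan subalgebra is the diagonal traceless matrices). In the classification of classical Lie algebras, the special linear algebra sl(n+1) has type A_n; here n = 6, so the Dynkin diagram is a chain of 6 nodes with single edges (A_6). Hence the type is A_6.

type A_6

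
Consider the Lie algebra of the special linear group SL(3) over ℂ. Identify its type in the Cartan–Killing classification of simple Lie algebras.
A_2 (sl(3))

This is sl(3), which has dimension 3^2 - 1 = 8 and rank 3 - 1 = 2 (a Cartan subalgebra is the diagonal traceless matrices). In the classification of classical Lie algebras, the special linear algebra sl(n+1) has type A_n; here n = 2, so the Dynkin diagram is a chain of 2 nodes with single edges (A_2). Hence the type is A_2.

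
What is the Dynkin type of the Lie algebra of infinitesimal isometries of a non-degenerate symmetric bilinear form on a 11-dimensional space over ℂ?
B_5 (so(11))

This is so(11) with 11 odd, which has dimension 11(11-1)/2 = 55 and rank (11-1)/2 = 5. In the classification of classical Lie algebras, the orthogonal algebra so(2n+1) in an odd number of variables has type B_n; here n = 5, so the Dynkin diagram is a chain of 5 nodes with a double edge at one end; the terminal node there is the unique short simple root (B_5). Hence the type is B_5.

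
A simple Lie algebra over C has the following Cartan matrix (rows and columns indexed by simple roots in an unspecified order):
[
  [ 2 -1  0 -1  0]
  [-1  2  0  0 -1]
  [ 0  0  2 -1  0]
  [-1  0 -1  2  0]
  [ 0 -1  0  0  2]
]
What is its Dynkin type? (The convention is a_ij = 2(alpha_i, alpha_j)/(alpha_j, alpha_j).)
A_5 (sl(6))

The matrix has rank 5 with 2's on the diagonal. Reading the off-diagonal entries as Dynkin edges (a single edge where a_ij = a_ji = -1; a double or triple edge where a_ij * a_ji = 2 or 3), the diagram is a chain of 5 nodes with single edges (A_5). One simple-root ordering that puts it in standard form is (alpha_5, alpha_2, alpha_1, alpha_4, alpha_3). So the algebra is type A_5, i.e. sl(6).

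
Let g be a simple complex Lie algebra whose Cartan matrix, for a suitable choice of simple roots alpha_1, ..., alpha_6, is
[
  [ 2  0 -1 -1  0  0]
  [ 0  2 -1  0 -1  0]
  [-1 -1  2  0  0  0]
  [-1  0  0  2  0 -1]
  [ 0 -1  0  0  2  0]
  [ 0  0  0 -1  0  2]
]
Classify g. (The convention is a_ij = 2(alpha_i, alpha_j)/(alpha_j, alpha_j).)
type A_6

The matrix has rank 6 with 2's on the diagonal. Reading the off-diagonal entries as Dynkin edges (a single edge where a_ij = a_ji = -1; a double or triple edge where a_ij * a_ji = 2 or 3), the diagram is a chain of 6 nodes with single edges (A_6). One simple-root ordering that puts it in standard form is (alpha_6, alpha_4, alpha_1, alpha_3, alpha_2, alpha_5). So the algebra is type A_6, i.e. sl(7).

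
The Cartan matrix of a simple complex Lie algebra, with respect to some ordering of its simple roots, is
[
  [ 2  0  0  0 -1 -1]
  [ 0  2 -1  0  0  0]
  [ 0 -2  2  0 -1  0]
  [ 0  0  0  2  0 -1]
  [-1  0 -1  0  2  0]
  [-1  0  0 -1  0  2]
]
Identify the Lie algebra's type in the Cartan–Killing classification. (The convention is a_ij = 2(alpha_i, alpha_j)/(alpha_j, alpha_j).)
The matrix has rank 6 with 2's on the diagonal. Reading the off-diagonal entries as Dynkin edges (a single edge where a_ij = a_ji = -1; a double or triple edge where a_ij * a_ji = 2 or 3), the diagram is a chain of 6 nodes with a double edge at one end; the terminal node there is the unique short simple root (B_6). One simple-root ordering that puts it in standard form is (alpha_4, alpha_6, alpha_1, alpha_5, alpha_3, alpha_2). So the algebra is type B_6, i.e. so(13).

type B_6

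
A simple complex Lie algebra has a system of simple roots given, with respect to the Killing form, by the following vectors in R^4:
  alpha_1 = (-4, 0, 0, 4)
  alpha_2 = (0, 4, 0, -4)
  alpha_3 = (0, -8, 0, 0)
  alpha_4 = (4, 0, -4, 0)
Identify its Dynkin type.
C_4

Compute the Cartan integers a_ij = 2(alpha_i, alpha_j)/(alpha_j, alpha_j); the resulting 4x4 Cartan matrix is
[[2, -1, 0, -1], [-1, 2, -1, 0], [0, -2, 2, 0], [-1, 0, 0, 2]].
The roots have two lengths (squared-length ratio 2:1); the short ones are alpha_{1,2,4}. The associated Dynkin diagram is a chain of 4 nodes with a double edge at one end; the terminal node there is the unique long simple root (C_4), so the type is C_4 (the algebra sp(8)).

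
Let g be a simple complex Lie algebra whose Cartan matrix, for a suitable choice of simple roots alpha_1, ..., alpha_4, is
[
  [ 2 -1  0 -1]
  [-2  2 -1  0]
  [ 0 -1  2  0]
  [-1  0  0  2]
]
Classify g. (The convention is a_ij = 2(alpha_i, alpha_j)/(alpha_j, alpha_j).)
F4

The matrix has rank 4 with 2's on the diagonal. Reading the off-diagonal entries as Dynkin edges (a single edge where a_ij = a_ji = -1; a double or triple edge where a_ij * a_ji = 2 or 3), the diagram is a chain of 4 nodes with a double edge between the middle two (F_4). One simple-root ordering that puts it in standard form is (alpha_3, alpha_2, alpha_1, alpha_4). So the algebra is type F_4.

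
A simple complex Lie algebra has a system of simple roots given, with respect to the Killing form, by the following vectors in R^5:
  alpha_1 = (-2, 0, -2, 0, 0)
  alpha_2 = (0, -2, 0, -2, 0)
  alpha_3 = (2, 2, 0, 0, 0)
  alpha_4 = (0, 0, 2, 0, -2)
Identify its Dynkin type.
A4

Compute the Cartan integers a_ij = 2(alpha_i, alpha_j)/(alpha_j, alpha_j); the resulting 4x4 Cartan matrix is
[[2, 0, -1, -1], [0, 2, -1, 0], [-1, -1, 2, 0], [-1, 0, 0, 2]].
All simple roots have the same length, so the diagram is simply laced. The associated Dynkin diagram is a chain of 4 nodes with single edges (A_4), so the type is A_4 (the algebra sl(5)).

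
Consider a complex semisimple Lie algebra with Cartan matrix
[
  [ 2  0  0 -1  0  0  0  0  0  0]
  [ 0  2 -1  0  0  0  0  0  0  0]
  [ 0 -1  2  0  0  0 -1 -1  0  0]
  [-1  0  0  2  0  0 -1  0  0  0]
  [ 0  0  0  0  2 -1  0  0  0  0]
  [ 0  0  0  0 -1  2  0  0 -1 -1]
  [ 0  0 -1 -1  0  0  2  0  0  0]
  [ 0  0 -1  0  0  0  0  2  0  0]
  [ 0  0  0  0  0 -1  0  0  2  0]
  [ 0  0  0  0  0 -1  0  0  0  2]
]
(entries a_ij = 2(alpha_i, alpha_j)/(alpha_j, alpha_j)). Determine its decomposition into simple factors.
The diagram associated to this matrix has two connected components: the simple roots {alpha_5, alpha_6, alpha_9, alpha_10} form a chain of 2 nodes with a fork of two nodes at one end (D_4), and {alpha_1, alpha_2, alpha_3, alpha_4, alpha_7, alpha_8} form a chain of 4 nodes with a fork of two nodes at one end (D_6). A semisimple Lie algebra decomposes uniquely as the direct sum of simple ideals, one per connected component of its Dynkin diagram, so g ≅ D_4 ⊕ D_6 (dimension 28 + 66 = 94).

type D_4 + type D_6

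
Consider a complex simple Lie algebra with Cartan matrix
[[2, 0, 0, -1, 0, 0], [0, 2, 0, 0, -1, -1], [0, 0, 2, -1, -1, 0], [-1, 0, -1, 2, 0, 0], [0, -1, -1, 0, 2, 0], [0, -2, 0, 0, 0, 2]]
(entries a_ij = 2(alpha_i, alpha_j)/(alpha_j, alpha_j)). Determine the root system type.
The matrix has rank 6 with 2's on the diagonal. Reading the off-diagonal entries as Dynkin edges (a single edge where a_ij = a_ji = -1; a double or triple edge where a_ij * a_ji = 2 or 3), the diagram is a chain of 6 nodes with a double edge at one end; the terminal node there is the unique long simple root (C_6). One simple-root ordering that puts it in standard form is (alpha_1, alpha_4, alpha_3, alpha_5, alpha_2, alpha_6). So the algebra is type C_6, i.e. sp(12).

type C_6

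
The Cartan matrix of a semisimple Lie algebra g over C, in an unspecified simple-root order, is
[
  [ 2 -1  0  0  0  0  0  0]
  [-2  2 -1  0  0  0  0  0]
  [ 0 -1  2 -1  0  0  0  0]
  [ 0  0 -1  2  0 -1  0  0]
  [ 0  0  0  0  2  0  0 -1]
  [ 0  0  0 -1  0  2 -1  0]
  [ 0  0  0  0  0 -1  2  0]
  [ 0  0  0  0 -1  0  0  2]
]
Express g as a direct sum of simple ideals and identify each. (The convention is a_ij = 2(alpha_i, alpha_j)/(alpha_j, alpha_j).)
A2 + B6

The diagram associated to this matrix has two connected components: the simple roots {alpha_5, alpha_8} form a chain of 2 nodes with single edges (A_2), and {alpha_1, alpha_2, alpha_3, alpha_4, alpha_6, alpha_7} form a chain of 6 nodes with a double edge at one end; the terminal node there is the unique short simple root (B_6). A semisimple Lie algebra decomposes uniquely as the direct sum of simple ideals, one per connected component of its Dynkin diagram, so g ≅ A_2 ⊕ B_6 (dimension 8 + 78 = 86).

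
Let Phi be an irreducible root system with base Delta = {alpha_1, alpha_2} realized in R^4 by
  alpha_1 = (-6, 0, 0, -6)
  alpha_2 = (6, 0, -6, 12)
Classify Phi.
type G_2

Compute the Cartan integers a_ij = 2(alpha_i, alpha_j)/(alpha_j, alpha_j); the resulting 2x2 Cartan matrix is
[[2, -1], [-3, 2]].
The roots have two lengths (squared-length ratio 3:1); the short ones are alpha_{1}. The associated Dynkin diagram is two nodes joined by a triple edge (G_2), so the type is G_2.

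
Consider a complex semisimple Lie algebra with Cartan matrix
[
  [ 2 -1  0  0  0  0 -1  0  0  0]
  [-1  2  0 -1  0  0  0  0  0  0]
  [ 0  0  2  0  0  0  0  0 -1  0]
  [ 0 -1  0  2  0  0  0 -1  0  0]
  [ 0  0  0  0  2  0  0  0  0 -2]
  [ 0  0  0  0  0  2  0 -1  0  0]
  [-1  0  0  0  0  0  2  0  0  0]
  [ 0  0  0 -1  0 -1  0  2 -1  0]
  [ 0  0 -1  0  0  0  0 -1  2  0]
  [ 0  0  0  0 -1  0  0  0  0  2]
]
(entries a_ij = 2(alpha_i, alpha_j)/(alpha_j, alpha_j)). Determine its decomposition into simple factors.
The diagram associated to this matrix has two connected components: the simple roots {alpha_5, alpha_10} form a chain of 2 nodes with a double edge at one end; the terminal node there is the unique short simple root (B_2), and {alpha_1, alpha_2, alpha_3, alpha_4, alpha_6, alpha_7, alpha_8, alpha_9} form a chain of 7 nodes with one extra node attached to the third node from one end (E_8). A semisimple Lie algebra decomposes uniquely as the direct sum of simple ideals, one per connected component of its Dynkin diagram, so g ≅ B_2 ⊕ E_8 (dimension 10 + 248 = 258).

B2 ⊕ E8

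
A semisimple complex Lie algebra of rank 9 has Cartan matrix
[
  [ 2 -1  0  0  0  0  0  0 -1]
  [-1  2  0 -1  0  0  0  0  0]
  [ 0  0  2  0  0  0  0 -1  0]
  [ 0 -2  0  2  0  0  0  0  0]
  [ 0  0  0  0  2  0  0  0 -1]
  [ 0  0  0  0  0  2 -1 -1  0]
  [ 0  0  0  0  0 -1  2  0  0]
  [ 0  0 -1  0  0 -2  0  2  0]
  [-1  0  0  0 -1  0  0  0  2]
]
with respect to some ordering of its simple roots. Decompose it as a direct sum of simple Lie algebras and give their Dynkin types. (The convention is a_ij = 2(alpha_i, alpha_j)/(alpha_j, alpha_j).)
C_5 ⊕ F_4

The diagram associated to this matrix has two connected components: the simple roots {alpha_1, alpha_2, alpha_4, alpha_5, alpha_9} form a chain of 5 nodes with a double edge at one end; the terminal node there is the unique long simple root (C_5), and {alpha_3, alpha_6, alpha_7, alpha_8} form a chain of 4 nodes with a double edge between the middle two (F_4). A semisimple Lie algebra decomposes uniquely as the direct sum of simple ideals, one per connected component of its Dynkin diagram, so g ≅ C_5 ⊕ F_4 (dimension 55 + 52 = 107).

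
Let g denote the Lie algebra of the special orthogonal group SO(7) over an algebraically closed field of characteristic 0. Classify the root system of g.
B3

This is so(7) with 7 odd, which has dimension 7(7-1)/2 = 21 and rank (7-1)/2 = 3. In the classification of classical Lie algebras, the orthogonal algebra so(2n+1) in an odd number of variables has type B_n; here n = 3, so the Dynkin diagram is a chain of 3 nodes with a double edge at one end; the terminal node there is the unique short simple root (B_3). Hence the type is B_3.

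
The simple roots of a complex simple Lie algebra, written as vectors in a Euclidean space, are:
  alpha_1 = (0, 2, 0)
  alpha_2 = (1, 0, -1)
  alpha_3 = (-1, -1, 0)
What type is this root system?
Compute the Cartan integers a_ij = 2(alpha_i, alpha_j)/(alpha_j, alpha_j); the resulting 3x3 Cartan matrix is
[[2, 0, -2], [0, 2, -1], [-1, -1, 2]].
The roots have two lengths (squared-length ratio 2:1); the short ones are alpha_{2,3}. The associated Dynkin diagram is a chain of 3 nodes with a double edge at one end; the terminal node there is the unique long simple root (C_3), so the type is C_3 (the algebra sp(6)).

type C_3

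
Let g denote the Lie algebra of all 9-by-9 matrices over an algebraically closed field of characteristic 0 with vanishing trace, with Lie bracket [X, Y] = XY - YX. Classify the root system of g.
A_8

This is sl(9), which has dimension 9^2 - 1 = 80 and rank 9 - 1 = 8 (a Cartan subalgebra is the diagonal traceless matrices). In the classification of classical Lie algebras, the special linear algebra sl(n+1) has type A_n; here n = 8, so the Dynkin diagram is a chain of 8 nodes with single edges (A_8). Hence the type is A_8.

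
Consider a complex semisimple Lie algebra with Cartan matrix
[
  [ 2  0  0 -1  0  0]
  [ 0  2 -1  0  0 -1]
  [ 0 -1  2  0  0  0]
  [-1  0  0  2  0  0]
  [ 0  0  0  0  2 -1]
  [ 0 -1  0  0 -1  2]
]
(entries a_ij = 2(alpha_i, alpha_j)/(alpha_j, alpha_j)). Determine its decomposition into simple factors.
The diagram associated to this matrix has two connected components: the simple roots {alpha_1, alpha_4} form a chain of 2 nodes with single edges (A_2), and {alpha_2, alpha_3, alpha_5, alpha_6} form a chain of 4 nodes with single edges (A_4). A semisimple Lie algebra decomposes uniquely as the direct sum of simple ideals, one per connected component of its Dynkin diagram, so g ≅ A_2 ⊕ A_4 (dimension 8 + 24 = 32).

A2 + A4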